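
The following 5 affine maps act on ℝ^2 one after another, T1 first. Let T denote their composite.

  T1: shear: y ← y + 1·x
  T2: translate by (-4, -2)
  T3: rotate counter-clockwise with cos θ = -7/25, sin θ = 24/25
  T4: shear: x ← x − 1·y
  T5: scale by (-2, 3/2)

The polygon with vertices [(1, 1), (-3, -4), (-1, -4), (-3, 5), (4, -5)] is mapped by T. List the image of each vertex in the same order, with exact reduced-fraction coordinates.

image vertices: (-186/25, -108/25), (-148/5, -63/10), (-548/25, -213/50), (-434/25, -252/25), (-102/25, 63/50)

T1 shear: y ← y + 1·x: (1, 1) → (1, 2); (-3, -4) → (-3, -7); (-1, -4) → (-1, -5); (-3, 5) → (-3, 2); (4, -5) → (4, -1)
T2 translate by (-4, -2): (1, 2) → (-3, 0); (-3, -7) → (-7, -9); (-1, -5) → (-5, -7); (-3, 2) → (-7, 0); (4, -1) → (0, -3)
T3 rotate counter-clockwise with cos θ = -7/25, sin θ = 24/25: (-3, 0) → (21/25, -72/25); (-7, -9) → (53/5, -21/5); (-5, -7) → (203/25, -71/25); (-7, 0) → (49/25, -168/25); (0, -3) → (72/25, 21/25)
T4 shear: x ← x − 1·y: (21/25, -72/25) → (93/25, -72/25); (53/5, -21/5) → (74/5, -21/5); (203/25, -71/25) → (274/25, -71/25); (49/25, -168/25) → (217/25, -168/25); (72/25, 21/25) → (51/25, 21/25)
T5 scale by (-2, 3/2): (93/25, -72/25) → (-186/25, -108/25); (74/5, -21/5) → (-148/5, -63/10); (274/25, -71/25) → (-548/25, -213/50); (217/25, -168/25) → (-434/25, -252/25); (51/25, 21/25) → (-102/25, 63/50)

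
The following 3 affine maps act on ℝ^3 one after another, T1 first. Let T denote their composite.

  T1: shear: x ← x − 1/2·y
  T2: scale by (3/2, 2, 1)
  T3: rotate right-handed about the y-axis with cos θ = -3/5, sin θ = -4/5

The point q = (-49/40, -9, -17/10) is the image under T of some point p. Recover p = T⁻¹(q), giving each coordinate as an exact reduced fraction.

T1 = [1 -1/2 0 0; 0 1 0 0; 0 0 1 0; 0 0 0 1]
T2·T1 = [3/2 -3/4 0 0; 0 2 0 0; 0 0 1 0; 0 0 0 1]
T3·…·T1 = [-9/10 9/20 -4/5 0; 0 2 0 0; 6/5 -3/5 -3/5 0; 0 0 0 1]
det M = 3; M⁻¹ = [-2/5 1/4 8/15 0; 0 1/2 0 0; -4/5 0 -3/5 0; 0 0 0 1]
M⁻¹ · (-49/40, -9, -17/10)ᵀ = (-8/3, -9/2, 2)ᵀ

p = (-8/3, -9/2, 2)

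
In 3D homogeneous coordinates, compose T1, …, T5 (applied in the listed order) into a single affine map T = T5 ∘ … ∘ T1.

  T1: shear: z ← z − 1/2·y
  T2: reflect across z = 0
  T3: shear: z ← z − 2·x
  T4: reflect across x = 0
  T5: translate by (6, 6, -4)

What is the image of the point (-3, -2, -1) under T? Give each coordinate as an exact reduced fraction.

T1 shear: z ← z − 1/2·y: (-3, -2, -1) → (-3, -2, 0)
T2 reflect across z = 0: (-3, -2, 0) → (-3, -2, 0)
T3 shear: z ← z − 2·x: (-3, -2, 0) → (-3, -2, 6)
T4 reflect across x = 0: (-3, -2, 6) → (3, -2, 6)
T5 translate by (6, 6, -4): (3, -2, 6) → (9, 4, 2)

T(p) = (9, 4, 2)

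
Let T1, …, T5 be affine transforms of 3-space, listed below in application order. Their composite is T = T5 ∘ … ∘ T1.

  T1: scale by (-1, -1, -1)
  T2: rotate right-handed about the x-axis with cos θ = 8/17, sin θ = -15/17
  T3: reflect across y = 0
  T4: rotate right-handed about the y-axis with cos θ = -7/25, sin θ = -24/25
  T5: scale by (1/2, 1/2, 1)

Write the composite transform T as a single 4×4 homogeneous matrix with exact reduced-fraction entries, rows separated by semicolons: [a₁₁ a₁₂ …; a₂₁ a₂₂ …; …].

T = [7/50 -36/85 96/425 0; 0 4/17 15/34 0; -24/25 -21/85 56/425 0; 0 0 0 1]

T1 = [-1 0 0 0; 0 -1 0 0; 0 0 -1 0; 0 0 0 1]
T2·T1 = [-1 0 0 0; 0 -8/17 -15/17 0; 0 15/17 -8/17 0; 0 0 0 1]
T3·…·T1 = [-1 0 0 0; 0 8/17 15/17 0; 0 15/17 -8/17 0; 0 0 0 1]
T4·…·T1 = [7/25 -72/85 192/425 0; 0 8/17 15/17 0; -24/25 -21/85 56/425 0; 0 0 0 1]
T5·…·T1 = [7/50 -36/85 96/425 0; 0 4/17 15/34 0; -24/25 -21/85 56/425 0; 0 0 0 1]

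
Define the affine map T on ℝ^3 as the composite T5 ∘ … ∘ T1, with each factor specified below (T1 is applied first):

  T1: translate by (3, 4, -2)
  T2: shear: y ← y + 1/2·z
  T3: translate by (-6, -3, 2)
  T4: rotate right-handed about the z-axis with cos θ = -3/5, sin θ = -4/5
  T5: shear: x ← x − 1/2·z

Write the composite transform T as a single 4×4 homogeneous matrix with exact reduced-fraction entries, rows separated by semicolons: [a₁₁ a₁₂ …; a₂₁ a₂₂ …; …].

T1 = [1 0 0 3; 0 1 0 4; 0 0 1 -2; 0 0 0 1]
T2·T1 = [1 0 0 3; 0 1 1/2 3; 0 0 1 -2; 0 0 0 1]
T3·…·T1 = [1 0 0 -3; 0 1 1/2 0; 0 0 1 0; 0 0 0 1]
T4·…·T1 = [-3/5 4/5 2/5 9/5; -4/5 -3/5 -3/10 12/5; 0 0 1 0; 0 0 0 1]
T5·…·T1 = [-3/5 4/5 -1/10 9/5; -4/5 -3/5 -3/10 12/5; 0 0 1 0; 0 0 0 1]

T = [-3/5 4/5 -1/10 9/5; -4/5 -3/5 -3/10 12/5; 0 0 1 0; 0 0 0 1]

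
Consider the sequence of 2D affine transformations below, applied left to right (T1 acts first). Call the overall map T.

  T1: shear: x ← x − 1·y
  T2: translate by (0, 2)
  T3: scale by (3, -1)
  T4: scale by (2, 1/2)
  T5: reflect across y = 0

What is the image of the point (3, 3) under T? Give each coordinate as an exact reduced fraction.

T(p) = (0, 5/2)

T1 shear: x ← x − 1·y: (3, 3) → (0, 3)
T2 translate by (0, 2): (0, 3) → (0, 5)
T3 scale by (3, -1): (0, 5) → (0, -5)
T4 scale by (2, 1/2): (0, -5) → (0, -5/2)
T5 reflect across y = 0: (0, -5/2) → (0, 5/2)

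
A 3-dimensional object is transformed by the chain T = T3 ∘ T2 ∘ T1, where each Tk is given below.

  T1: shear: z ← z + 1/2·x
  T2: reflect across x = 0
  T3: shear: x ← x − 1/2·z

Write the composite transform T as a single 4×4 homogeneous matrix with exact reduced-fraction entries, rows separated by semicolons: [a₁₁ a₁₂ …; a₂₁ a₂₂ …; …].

T1 = [1 0 0 0; 0 1 0 0; 1/2 0 1 0; 0 0 0 1]
T2·T1 = [-1 0 0 0; 0 1 0 0; 1/2 0 1 0; 0 0 0 1]
T3·…·T1 = [-5/4 0 -1/2 0; 0 1 0 0; 1/2 0 1 0; 0 0 0 1]

T = [-5/4 0 -1/2 0; 0 1 0 0; 1/2 0 1 0; 0 0 0 1]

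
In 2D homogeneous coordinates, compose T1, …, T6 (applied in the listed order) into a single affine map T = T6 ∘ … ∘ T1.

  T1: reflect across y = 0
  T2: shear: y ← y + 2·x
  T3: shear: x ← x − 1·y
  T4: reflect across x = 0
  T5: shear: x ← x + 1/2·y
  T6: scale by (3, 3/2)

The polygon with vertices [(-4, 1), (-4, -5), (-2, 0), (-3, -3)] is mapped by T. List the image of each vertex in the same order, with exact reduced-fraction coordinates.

image vertices: (-57/2, -27/2), (-3/2, -9/2), (-12, -6), (-9/2, -9/2)

T1 reflect across y = 0: (-4, 1) → (-4, -1); (-4, -5) → (-4, 5); (-2, 0) → (-2, 0); (-3, -3) → (-3, 3)
T2 shear: y ← y + 2·x: (-4, -1) → (-4, -9); (-4, 5) → (-4, -3); (-2, 0) → (-2, -4); (-3, 3) → (-3, -3)
T3 shear: x ← x − 1·y: (-4, -9) → (5, -9); (-4, -3) → (-1, -3); (-2, -4) → (2, -4); (-3, -3) → (0, -3)
T4 reflect across x = 0: (5, -9) → (-5, -9); (-1, -3) → (1, -3); (2, -4) → (-2, -4); (0, -3) → (0, -3)
T5 shear: x ← x + 1/2·y: (-5, -9) → (-19/2, -9); (1, -3) → (-1/2, -3); (-2, -4) → (-4, -4); (0, -3) → (-3/2, -3)
T6 scale by (3, 3/2): (-19/2, -9) → (-57/2, -27/2); (-1/2, -3) → (-3/2, -9/2); (-4, -4) → (-12, -6); (-3/2, -3) → (-9/2, -9/2)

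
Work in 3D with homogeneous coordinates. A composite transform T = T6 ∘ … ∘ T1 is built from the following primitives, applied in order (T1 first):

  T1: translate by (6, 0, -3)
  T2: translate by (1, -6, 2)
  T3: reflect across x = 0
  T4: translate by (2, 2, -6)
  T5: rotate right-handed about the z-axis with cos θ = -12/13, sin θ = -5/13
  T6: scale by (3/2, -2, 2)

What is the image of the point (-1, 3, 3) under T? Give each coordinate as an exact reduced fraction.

T1 translate by (6, 0, -3): (-1, 3, 3) → (5, 3, 0)
T2 translate by (1, -6, 2): (5, 3, 0) → (6, -3, 2)
T3 reflect across x = 0: (6, -3, 2) → (-6, -3, 2)
T4 translate by (2, 2, -6): (-6, -3, 2) → (-4, -1, -4)
T5 rotate right-handed about the z-axis with cos θ = -12/13, sin θ = -5/13: (-4, -1, -4) → (43/13, 32/13, -4)
T6 scale by (3/2, -2, 2): (43/13, 32/13, -4) → (129/26, -64/13, -8)

T(p) = (129/26, -64/13, -8)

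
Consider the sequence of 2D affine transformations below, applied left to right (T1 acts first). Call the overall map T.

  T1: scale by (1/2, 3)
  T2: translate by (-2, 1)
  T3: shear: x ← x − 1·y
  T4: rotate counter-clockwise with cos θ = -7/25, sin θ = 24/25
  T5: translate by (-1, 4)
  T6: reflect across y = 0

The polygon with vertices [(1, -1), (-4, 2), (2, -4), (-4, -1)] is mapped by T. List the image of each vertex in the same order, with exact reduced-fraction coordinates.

image vertices: (39/50, -126/25), (-116/25, 213/25), (169/25, -417/25), (37/25, -66/25)

T1 scale by (1/2, 3): (1, -1) → (1/2, -3); (-4, 2) → (-2, 6); (2, -4) → (1, -12); (-4, -1) → (-2, -3)
T2 translate by (-2, 1): (1/2, -3) → (-3/2, -2); (-2, 6) → (-4, 7); (1, -12) → (-1, -11); (-2, -3) → (-4, -2)
T3 shear: x ← x − 1·y: (-3/2, -2) → (1/2, -2); (-4, 7) → (-11, 7); (-1, -11) → (10, -11); (-4, -2) → (-2, -2)
T4 rotate counter-clockwise with cos θ = -7/25, sin θ = 24/25: (1/2, -2) → (89/50, 26/25); (-11, 7) → (-91/25, -313/25); (10, -11) → (194/25, 317/25); (-2, -2) → (62/25, -34/25)
T5 translate by (-1, 4): (89/50, 26/25) → (39/50, 126/25); (-91/25, -313/25) → (-116/25, -213/25); (194/25, 317/25) → (169/25, 417/25); (62/25, -34/25) → (37/25, 66/25)
T6 reflect across y = 0: (39/50, 126/25) → (39/50, -126/25); (-116/25, -213/25) → (-116/25, 213/25); (169/25, 417/25) → (169/25, -417/25); (37/25, 66/25) → (37/25, -66/25)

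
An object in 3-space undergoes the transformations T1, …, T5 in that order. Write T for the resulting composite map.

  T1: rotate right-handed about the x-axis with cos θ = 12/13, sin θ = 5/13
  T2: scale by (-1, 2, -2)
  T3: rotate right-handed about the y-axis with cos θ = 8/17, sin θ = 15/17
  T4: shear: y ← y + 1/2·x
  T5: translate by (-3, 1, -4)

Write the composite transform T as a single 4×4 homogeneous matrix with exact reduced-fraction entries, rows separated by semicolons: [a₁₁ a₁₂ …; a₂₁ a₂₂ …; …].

T = [-8/17 -150/221 -360/221 -3; -4/17 333/221 -350/221 1; 15/17 -80/221 -192/221 -4; 0 0 0 1]

T1 = [1 0 0 0; 0 12/13 -5/13 0; 0 5/13 12/13 0; 0 0 0 1]
T2·T1 = [-1 0 0 0; 0 24/13 -10/13 0; 0 -10/13 -24/13 0; 0 0 0 1]
T3·…·T1 = [-8/17 -150/221 -360/221 0; 0 24/13 -10/13 0; 15/17 -80/221 -192/221 0; 0 0 0 1]
T4·…·T1 = [-8/17 -150/221 -360/221 0; -4/17 333/221 -350/221 0; 15/17 -80/221 -192/221 0; 0 0 0 1]
T5·…·T1 = [-8/17 -150/221 -360/221 -3; -4/17 333/221 -350/221 1; 15/17 -80/221 -192/221 -4; 0 0 0 1]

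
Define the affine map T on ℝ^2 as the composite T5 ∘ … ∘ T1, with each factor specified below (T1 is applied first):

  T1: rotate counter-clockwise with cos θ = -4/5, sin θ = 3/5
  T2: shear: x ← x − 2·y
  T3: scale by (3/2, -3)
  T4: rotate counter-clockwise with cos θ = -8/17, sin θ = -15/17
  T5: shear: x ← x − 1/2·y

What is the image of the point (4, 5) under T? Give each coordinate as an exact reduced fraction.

T(p) = (1869/340, 291/170)

T1 rotate counter-clockwise with cos θ = -4/5, sin θ = 3/5: (4, 5) → (-31/5, -8/5)
T2 shear: x ← x − 2·y: (-31/5, -8/5) → (-3, -8/5)
T3 scale by (3/2, -3): (-3, -8/5) → (-9/2, 24/5)
T4 rotate counter-clockwise with cos θ = -8/17, sin θ = -15/17: (-9/2, 24/5) → (108/17, 291/170)
T5 shear: x ← x − 1/2·y: (108/17, 291/170) → (1869/340, 291/170)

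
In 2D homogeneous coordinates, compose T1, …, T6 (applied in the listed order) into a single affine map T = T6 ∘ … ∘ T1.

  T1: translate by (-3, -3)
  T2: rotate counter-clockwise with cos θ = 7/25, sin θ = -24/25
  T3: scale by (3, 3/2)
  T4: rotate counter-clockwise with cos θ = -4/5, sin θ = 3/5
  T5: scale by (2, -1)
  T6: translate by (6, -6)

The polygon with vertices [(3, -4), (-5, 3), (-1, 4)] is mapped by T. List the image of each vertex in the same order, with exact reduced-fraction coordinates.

T1 translate by (-3, -3): (3, -4) → (0, -7); (-5, 3) → (-8, 0); (-1, 4) → (-4, 1)
T2 rotate counter-clockwise with cos θ = 7/25, sin θ = -24/25: (0, -7) → (-168/25, -49/25); (-8, 0) → (-56/25, 192/25); (-4, 1) → (-4/25, 103/25)
T3 scale by (3, 3/2): (-168/25, -49/25) → (-504/25, -147/50); (-56/25, 192/25) → (-168/25, 288/25); (-4/25, 103/25) → (-12/25, 309/50)
T4 rotate counter-clockwise with cos θ = -4/5, sin θ = 3/5: (-504/25, -147/50) → (4473/250, -1218/125); (-168/25, 288/25) → (-192/125, -1656/125); (-12/25, 309/50) → (-831/250, -654/125)
T5 scale by (2, -1): (4473/250, -1218/125) → (4473/125, 1218/125); (-192/125, -1656/125) → (-384/125, 1656/125); (-831/250, -654/125) → (-831/125, 654/125)
T6 translate by (6, -6): (4473/125, 1218/125) → (5223/125, 468/125); (-384/125, 1656/125) → (366/125, 906/125); (-831/125, 654/125) → (-81/125, -96/125)

image vertices: (5223/125, 468/125), (366/125, 906/125), (-81/125, -96/125)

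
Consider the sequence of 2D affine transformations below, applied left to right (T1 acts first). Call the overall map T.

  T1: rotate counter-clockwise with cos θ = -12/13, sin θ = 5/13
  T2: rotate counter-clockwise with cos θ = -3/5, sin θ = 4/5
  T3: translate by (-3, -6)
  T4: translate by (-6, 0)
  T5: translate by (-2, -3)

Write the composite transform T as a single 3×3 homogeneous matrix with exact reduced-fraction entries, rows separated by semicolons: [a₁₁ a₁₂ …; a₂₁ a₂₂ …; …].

T = [16/65 63/65 -11; -63/65 16/65 -9; 0 0 1]

T1 = [-12/13 -5/13 0; 5/13 -12/13 0; 0 0 1]
T2·T1 = [16/65 63/65 0; -63/65 16/65 0; 0 0 1]
T3·…·T1 = [16/65 63/65 -3; -63/65 16/65 -6; 0 0 1]
T4·…·T1 = [16/65 63/65 -9; -63/65 16/65 -6; 0 0 1]
T5·…·T1 = [16/65 63/65 -11; -63/65 16/65 -9; 0 0 1]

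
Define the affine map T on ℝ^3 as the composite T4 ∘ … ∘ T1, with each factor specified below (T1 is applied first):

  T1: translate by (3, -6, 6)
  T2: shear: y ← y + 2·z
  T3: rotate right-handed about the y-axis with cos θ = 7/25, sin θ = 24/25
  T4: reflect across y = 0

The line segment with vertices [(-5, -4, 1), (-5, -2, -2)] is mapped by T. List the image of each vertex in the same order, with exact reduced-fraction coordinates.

T1 translate by (3, -6, 6): (-5, -4, 1) → (-2, -10, 7); (-5, -2, -2) → (-2, -8, 4)
T2 shear: y ← y + 2·z: (-2, -10, 7) → (-2, 4, 7); (-2, -8, 4) → (-2, 0, 4)
T3 rotate right-handed about the y-axis with cos θ = 7/25, sin θ = 24/25: (-2, 4, 7) → (154/25, 4, 97/25); (-2, 0, 4) → (82/25, 0, 76/25)
T4 reflect across y = 0: (154/25, 4, 97/25) → (154/25, -4, 97/25); (82/25, 0, 76/25) → (82/25, 0, 76/25)

image vertices: (154/25, -4, 97/25), (82/25, 0, 76/25)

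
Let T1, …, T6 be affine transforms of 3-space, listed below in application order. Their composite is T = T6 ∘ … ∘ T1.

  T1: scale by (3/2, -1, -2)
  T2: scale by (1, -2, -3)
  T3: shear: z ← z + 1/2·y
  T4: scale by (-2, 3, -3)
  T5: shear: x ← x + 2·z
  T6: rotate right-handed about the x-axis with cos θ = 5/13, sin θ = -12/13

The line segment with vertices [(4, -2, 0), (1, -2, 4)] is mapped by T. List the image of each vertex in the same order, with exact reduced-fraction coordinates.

T1 scale by (3/2, -1, -2): (4, -2, 0) → (6, 2, 0); (1, -2, 4) → (3/2, 2, -8)
T2 scale by (1, -2, -3): (6, 2, 0) → (6, -4, 0); (3/2, 2, -8) → (3/2, -4, 24)
T3 shear: z ← z + 1/2·y: (6, -4, 0) → (6, -4, -2); (3/2, -4, 24) → (3/2, -4, 22)
T4 scale by (-2, 3, -3): (6, -4, -2) → (-12, -12, 6); (3/2, -4, 22) → (-3, -12, -66)
T5 shear: x ← x + 2·z: (-12, -12, 6) → (0, -12, 6); (-3, -12, -66) → (-135, -12, -66)
T6 rotate right-handed about the x-axis with cos θ = 5/13, sin θ = -12/13: (0, -12, 6) → (0, 12/13, 174/13); (-135, -12, -66) → (-135, -852/13, -186/13)

image vertices: (0, 12/13, 174/13), (-135, -852/13, -186/13)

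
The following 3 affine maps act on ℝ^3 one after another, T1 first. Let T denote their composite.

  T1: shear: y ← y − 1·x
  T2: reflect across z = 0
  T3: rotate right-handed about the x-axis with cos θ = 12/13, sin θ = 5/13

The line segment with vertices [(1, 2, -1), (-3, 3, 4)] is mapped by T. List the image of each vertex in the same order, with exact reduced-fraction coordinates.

image vertices: (1, 7/13, 17/13), (-3, 92/13, -18/13)

T1 shear: y ← y − 1·x: (1, 2, -1) → (1, 1, -1); (-3, 3, 4) → (-3, 6, 4)
T2 reflect across z = 0: (1, 1, -1) → (1, 1, 1); (-3, 6, 4) → (-3, 6, -4)
T3 rotate right-handed about the x-axis with cos θ = 12/13, sin θ = 5/13: (1, 1, 1) → (1, 7/13, 17/13); (-3, 6, -4) → (-3, 92/13, -18/13)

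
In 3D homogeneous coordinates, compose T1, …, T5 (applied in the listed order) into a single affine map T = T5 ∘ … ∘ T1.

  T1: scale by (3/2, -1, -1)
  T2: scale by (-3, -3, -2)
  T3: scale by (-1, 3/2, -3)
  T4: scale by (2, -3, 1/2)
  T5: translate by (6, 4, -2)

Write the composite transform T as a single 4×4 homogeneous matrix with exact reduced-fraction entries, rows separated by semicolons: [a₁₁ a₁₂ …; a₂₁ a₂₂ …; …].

T = [9 0 0 6; 0 -27/2 0 4; 0 0 -3 -2; 0 0 0 1]

T1 = [3/2 0 0 0; 0 -1 0 0; 0 0 -1 0; 0 0 0 1]
T2·T1 = [-9/2 0 0 0; 0 3 0 0; 0 0 2 0; 0 0 0 1]
T3·…·T1 = [9/2 0 0 0; 0 9/2 0 0; 0 0 -6 0; 0 0 0 1]
T4·…·T1 = [9 0 0 0; 0 -27/2 0 0; 0 0 -3 0; 0 0 0 1]
T5·…·T1 = [9 0 0 6; 0 -27/2 0 4; 0 0 -3 -2; 0 0 0 1]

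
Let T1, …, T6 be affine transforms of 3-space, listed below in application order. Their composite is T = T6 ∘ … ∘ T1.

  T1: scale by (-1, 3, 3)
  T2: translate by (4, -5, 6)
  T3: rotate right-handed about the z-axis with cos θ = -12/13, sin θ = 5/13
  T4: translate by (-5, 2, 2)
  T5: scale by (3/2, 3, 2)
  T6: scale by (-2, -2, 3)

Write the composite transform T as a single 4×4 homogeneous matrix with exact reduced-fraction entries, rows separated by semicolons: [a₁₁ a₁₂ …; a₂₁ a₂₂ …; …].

T = [-36/13 45/13 0 264/13; 30/13 216/13 0 -636/13; 0 0 18 48; 0 0 0 1]

T1 = [-1 0 0 0; 0 3 0 0; 0 0 3 0; 0 0 0 1]
T2·T1 = [-1 0 0 4; 0 3 0 -5; 0 0 3 6; 0 0 0 1]
T3·…·T1 = [12/13 -15/13 0 -23/13; -5/13 -36/13 0 80/13; 0 0 3 6; 0 0 0 1]
T4·…·T1 = [12/13 -15/13 0 -88/13; -5/13 -36/13 0 106/13; 0 0 3 8; 0 0 0 1]
T5·…·T1 = [18/13 -45/26 0 -132/13; -15/13 -108/13 0 318/13; 0 0 6 16; 0 0 0 1]
T6·…·T1 = [-36/13 45/13 0 264/13; 30/13 216/13 0 -636/13; 0 0 18 48; 0 0 0 1]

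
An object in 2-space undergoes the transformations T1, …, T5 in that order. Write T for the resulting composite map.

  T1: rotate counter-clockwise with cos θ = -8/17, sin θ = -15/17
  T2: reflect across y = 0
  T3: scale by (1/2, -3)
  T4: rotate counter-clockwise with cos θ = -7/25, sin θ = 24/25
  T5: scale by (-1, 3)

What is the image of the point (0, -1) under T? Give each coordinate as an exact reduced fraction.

T1 rotate counter-clockwise with cos θ = -8/17, sin θ = -15/17: (0, -1) → (-15/17, 8/17)
T2 reflect across y = 0: (-15/17, 8/17) → (-15/17, -8/17)
T3 scale by (1/2, -3): (-15/17, -8/17) → (-15/34, 24/17)
T4 rotate counter-clockwise with cos θ = -7/25, sin θ = 24/25: (-15/34, 24/17) → (-1047/850, -348/425)
T5 scale by (-1, 3): (-1047/850, -348/425) → (1047/850, -1044/425)

T(p) = (1047/850, -1044/425)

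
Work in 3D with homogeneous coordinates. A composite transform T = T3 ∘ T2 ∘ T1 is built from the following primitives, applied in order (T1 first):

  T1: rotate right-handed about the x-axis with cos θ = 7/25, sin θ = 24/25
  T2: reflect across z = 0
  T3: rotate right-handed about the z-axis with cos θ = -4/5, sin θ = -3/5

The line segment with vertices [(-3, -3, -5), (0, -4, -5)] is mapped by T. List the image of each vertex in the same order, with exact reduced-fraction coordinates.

image vertices: (597/125, -171/125, 107/25), (276/125, -368/125, 131/25)

T1 rotate right-handed about the x-axis with cos θ = 7/25, sin θ = 24/25: (-3, -3, -5) → (-3, 99/25, -107/25); (0, -4, -5) → (0, 92/25, -131/25)
T2 reflect across z = 0: (-3, 99/25, -107/25) → (-3, 99/25, 107/25); (0, 92/25, -131/25) → (0, 92/25, 131/25)
T3 rotate right-handed about the z-axis with cos θ = -4/5, sin θ = -3/5: (-3, 99/25, 107/25) → (597/125, -171/125, 107/25); (0, 92/25, 131/25) → (276/125, -368/125, 131/25)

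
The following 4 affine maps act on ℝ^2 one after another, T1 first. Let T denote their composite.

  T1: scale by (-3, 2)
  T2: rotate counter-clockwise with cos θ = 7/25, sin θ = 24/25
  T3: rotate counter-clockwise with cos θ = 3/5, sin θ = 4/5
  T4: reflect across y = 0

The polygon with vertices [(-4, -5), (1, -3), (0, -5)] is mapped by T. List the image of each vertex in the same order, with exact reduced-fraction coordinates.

T1 scale by (-3, 2): (-4, -5) → (12, -10); (1, -3) → (-3, -6); (0, -5) → (0, -10)
T2 rotate counter-clockwise with cos θ = 7/25, sin θ = 24/25: (12, -10) → (324/25, 218/25); (-3, -6) → (123/25, -114/25); (0, -10) → (48/5, -14/5)
T3 rotate counter-clockwise with cos θ = 3/5, sin θ = 4/5: (324/25, 218/25) → (4/5, 78/5); (123/25, -114/25) → (33/5, 6/5); (48/5, -14/5) → (8, 6)
T4 reflect across y = 0: (4/5, 78/5) → (4/5, -78/5); (33/5, 6/5) → (33/5, -6/5); (8, 6) → (8, -6)

image vertices: (4/5, -78/5), (33/5, -6/5), (8, -6)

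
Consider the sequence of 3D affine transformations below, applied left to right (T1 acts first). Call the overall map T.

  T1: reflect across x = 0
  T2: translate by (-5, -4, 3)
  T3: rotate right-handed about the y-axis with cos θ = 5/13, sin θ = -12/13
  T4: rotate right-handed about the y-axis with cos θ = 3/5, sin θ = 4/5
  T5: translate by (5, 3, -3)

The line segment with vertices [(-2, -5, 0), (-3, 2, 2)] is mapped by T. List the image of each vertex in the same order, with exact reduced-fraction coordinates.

image vertices: (88/65, -6, -54/65), (119/65, 1, 88/65)

T1 reflect across x = 0: (-2, -5, 0) → (2, -5, 0); (-3, 2, 2) → (3, 2, 2)
T2 translate by (-5, -4, 3): (2, -5, 0) → (-3, -9, 3); (3, 2, 2) → (-2, -2, 5)
T3 rotate right-handed about the y-axis with cos θ = 5/13, sin θ = -12/13: (-3, -9, 3) → (-51/13, -9, -21/13); (-2, -2, 5) → (-70/13, -2, 1/13)
T4 rotate right-handed about the y-axis with cos θ = 3/5, sin θ = 4/5: (-51/13, -9, -21/13) → (-237/65, -9, 141/65); (-70/13, -2, 1/13) → (-206/65, -2, 283/65)
T5 translate by (5, 3, -3): (-237/65, -9, 141/65) → (88/65, -6, -54/65); (-206/65, -2, 283/65) → (119/65, 1, 88/65)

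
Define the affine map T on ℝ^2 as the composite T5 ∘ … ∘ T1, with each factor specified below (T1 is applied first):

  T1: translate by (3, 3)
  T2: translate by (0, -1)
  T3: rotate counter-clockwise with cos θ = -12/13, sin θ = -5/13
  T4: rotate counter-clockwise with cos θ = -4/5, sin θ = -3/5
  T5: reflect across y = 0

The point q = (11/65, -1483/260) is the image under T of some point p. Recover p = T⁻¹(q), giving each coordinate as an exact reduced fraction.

p = (2, 3/4)

T1 = [1 0 3; 0 1 3; 0 0 1]
T2·T1 = [1 0 3; 0 1 2; 0 0 1]
T3·…·T1 = [-12/13 5/13 -2; -5/13 -12/13 -3; 0 0 1]
T4·…·T1 = [33/65 -56/65 -1/5; 56/65 33/65 18/5; 0 0 1]
T5·…·T1 = [33/65 -56/65 -1/5; -56/65 -33/65 -18/5; 0 0 1]
det M = -1; M⁻¹ = [33/65 -56/65 -3; -56/65 -33/65 -2; 0 0 1]
M⁻¹ · (11/65, -1483/260)ᵀ = (2, 3/4)ᵀ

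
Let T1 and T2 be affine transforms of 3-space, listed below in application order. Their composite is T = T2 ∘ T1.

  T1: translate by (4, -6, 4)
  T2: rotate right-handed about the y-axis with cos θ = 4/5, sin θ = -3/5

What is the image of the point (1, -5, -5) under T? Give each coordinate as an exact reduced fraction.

T(p) = (23/5, -11, 11/5)

T1 translate by (4, -6, 4): (1, -5, -5) → (5, -11, -1)
T2 rotate right-handed about the y-axis with cos θ = 4/5, sin θ = -3/5: (5, -11, -1) → (23/5, -11, 11/5)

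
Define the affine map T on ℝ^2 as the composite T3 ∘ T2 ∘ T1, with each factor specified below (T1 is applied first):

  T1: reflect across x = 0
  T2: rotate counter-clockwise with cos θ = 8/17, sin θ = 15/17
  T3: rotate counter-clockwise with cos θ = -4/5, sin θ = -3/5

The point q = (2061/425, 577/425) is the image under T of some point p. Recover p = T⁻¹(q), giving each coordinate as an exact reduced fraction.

p = (3/5, 5)

T1 = [-1 0 0; 0 1 0; 0 0 1]
T2·T1 = [-8/17 -15/17 0; -15/17 8/17 0; 0 0 1]
T3·…·T1 = [-13/85 84/85 0; 84/85 13/85 0; 0 0 1]
det M = -1; M⁻¹ = [-13/85 84/85 0; 84/85 13/85 0; 0 0 1]
M⁻¹ · (2061/425, 577/425)ᵀ = (3/5, 5)ᵀ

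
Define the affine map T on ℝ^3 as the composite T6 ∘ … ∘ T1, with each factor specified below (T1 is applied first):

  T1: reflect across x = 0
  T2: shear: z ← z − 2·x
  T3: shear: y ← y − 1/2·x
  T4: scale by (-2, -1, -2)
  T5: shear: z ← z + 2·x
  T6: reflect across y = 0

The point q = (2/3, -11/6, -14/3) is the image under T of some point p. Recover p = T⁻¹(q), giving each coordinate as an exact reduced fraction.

T1 = [-1 0 0 0; 0 1 0 0; 0 0 1 0; 0 0 0 1]
T2·T1 = [-1 0 0 0; 0 1 0 0; 2 0 1 0; 0 0 0 1]
T3·…·T1 = [-1 0 0 0; 1/2 1 0 0; 2 0 1 0; 0 0 0 1]
T4·…·T1 = [2 0 0 0; -1/2 -1 0 0; -4 0 -2 0; 0 0 0 1]
T5·…·T1 = [2 0 0 0; -1/2 -1 0 0; 0 0 -2 0; 0 0 0 1]
T6·…·T1 = [2 0 0 0; 1/2 1 0 0; 0 0 -2 0; 0 0 0 1]
det M = -4; M⁻¹ = [1/2 0 0 0; -1/4 1 0 0; 0 0 -1/2 0; 0 0 0 1]
M⁻¹ · (2/3, -11/6, -14/3)ᵀ = (1/3, -2, 7/3)ᵀ

p = (1/3, -2, 7/3)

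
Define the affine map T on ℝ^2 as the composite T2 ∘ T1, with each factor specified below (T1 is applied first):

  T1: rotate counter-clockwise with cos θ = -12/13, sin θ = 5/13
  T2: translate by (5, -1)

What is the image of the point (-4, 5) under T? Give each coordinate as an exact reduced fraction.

T(p) = (88/13, -93/13)

T1 rotate counter-clockwise with cos θ = -12/13, sin θ = 5/13: (-4, 5) → (23/13, -80/13)
T2 translate by (5, -1): (23/13, -80/13) → (88/13, -93/13)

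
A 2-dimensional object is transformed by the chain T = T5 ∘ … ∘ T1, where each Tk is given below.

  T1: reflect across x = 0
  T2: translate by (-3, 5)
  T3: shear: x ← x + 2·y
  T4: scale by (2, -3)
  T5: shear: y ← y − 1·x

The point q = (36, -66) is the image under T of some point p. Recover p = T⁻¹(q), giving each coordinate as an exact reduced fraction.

p = (-1, 5)

T1 = [-1 0 0; 0 1 0; 0 0 1]
T2·T1 = [-1 0 -3; 0 1 5; 0 0 1]
T3·…·T1 = [-1 2 7; 0 1 5; 0 0 1]
T4·…·T1 = [-2 4 14; 0 -3 -15; 0 0 1]
T5·…·T1 = [-2 4 14; 2 -7 -29; 0 0 1]
det M = 6; M⁻¹ = [-7/6 -2/3 -3; -1/3 -1/3 -5; 0 0 1]
M⁻¹ · (36, -66)ᵀ = (-1, 5)ᵀ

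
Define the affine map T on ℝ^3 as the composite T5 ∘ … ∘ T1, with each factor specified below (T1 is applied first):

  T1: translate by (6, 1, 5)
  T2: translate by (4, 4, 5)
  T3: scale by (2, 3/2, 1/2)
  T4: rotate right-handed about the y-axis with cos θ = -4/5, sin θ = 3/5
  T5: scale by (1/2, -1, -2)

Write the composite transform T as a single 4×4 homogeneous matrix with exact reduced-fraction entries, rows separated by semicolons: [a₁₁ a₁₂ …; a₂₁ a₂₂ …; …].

T1 = [1 0 0 6; 0 1 0 1; 0 0 1 5; 0 0 0 1]
T2·T1 = [1 0 0 10; 0 1 0 5; 0 0 1 10; 0 0 0 1]
T3·…·T1 = [2 0 0 20; 0 3/2 0 15/2; 0 0 1/2 5; 0 0 0 1]
T4·…·T1 = [-8/5 0 3/10 -13; 0 3/2 0 15/2; -6/5 0 -2/5 -16; 0 0 0 1]
T5·…·T1 = [-4/5 0 3/20 -13/2; 0 -3/2 0 -15/2; 12/5 0 4/5 32; 0 0 0 1]

T = [-4/5 0 3/20 -13/2; 0 -3/2 0 -15/2; 12/5 0 4/5 32; 0 0 0 1]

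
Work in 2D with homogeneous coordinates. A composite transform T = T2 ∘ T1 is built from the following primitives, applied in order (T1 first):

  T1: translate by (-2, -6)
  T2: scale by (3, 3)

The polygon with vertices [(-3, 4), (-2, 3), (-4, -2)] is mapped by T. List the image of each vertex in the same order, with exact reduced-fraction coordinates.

image vertices: (-15, -6), (-12, -9), (-18, -24)

T1 translate by (-2, -6): (-3, 4) → (-5, -2); (-2, 3) → (-4, -3); (-4, -2) → (-6, -8)
T2 scale by (3, 3): (-5, -2) → (-15, -6); (-4, -3) → (-12, -9); (-6, -8) → (-18, -24)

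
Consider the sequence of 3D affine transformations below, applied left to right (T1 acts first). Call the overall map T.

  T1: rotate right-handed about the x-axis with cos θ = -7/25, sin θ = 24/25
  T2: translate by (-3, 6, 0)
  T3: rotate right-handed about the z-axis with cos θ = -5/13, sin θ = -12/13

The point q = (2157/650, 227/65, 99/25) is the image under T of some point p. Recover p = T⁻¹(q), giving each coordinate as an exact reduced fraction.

T1 = [1 0 0 0; 0 -7/25 -24/25 0; 0 24/25 -7/25 0; 0 0 0 1]
T2·T1 = [1 0 0 -3; 0 -7/25 -24/25 6; 0 24/25 -7/25 0; 0 0 0 1]
T3·…·T1 = [-5/13 -84/325 -288/325 87/13; -12/13 7/65 24/65 6/13; 0 24/25 -7/25 0; 0 0 0 1]
det M = 1; M⁻¹ = [-5/13 -12/13 0 3; -84/325 7/65 24/25 42/25; -288/325 24/65 -7/25 144/25; 0 0 0 1]
M⁻¹ · (2157/650, 227/65, 99/25)ᵀ = (-3/2, 5, 3)ᵀ

p = (-3/2, 5, 3)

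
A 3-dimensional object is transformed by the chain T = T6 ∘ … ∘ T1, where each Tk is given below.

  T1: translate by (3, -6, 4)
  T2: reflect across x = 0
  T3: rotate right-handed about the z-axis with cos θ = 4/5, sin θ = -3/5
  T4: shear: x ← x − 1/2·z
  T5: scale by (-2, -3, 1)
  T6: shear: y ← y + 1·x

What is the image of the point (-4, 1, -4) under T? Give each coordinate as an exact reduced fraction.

T1 translate by (3, -6, 4): (-4, 1, -4) → (-1, -5, 0)
T2 reflect across x = 0: (-1, -5, 0) → (1, -5, 0)
T3 rotate right-handed about the z-axis with cos θ = 4/5, sin θ = -3/5: (1, -5, 0) → (-11/5, -23/5, 0)
T4 shear: x ← x − 1/2·z: (-11/5, -23/5, 0) → (-11/5, -23/5, 0)
T5 scale by (-2, -3, 1): (-11/5, -23/5, 0) → (22/5, 69/5, 0)
T6 shear: y ← y + 1·x: (22/5, 69/5, 0) → (22/5, 91/5, 0)

T(p) = (22/5, 91/5, 0)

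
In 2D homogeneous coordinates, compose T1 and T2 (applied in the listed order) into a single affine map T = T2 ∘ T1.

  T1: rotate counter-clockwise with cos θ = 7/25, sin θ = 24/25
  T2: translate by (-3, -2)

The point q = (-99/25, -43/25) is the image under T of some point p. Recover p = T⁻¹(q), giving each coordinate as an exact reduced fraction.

p = (0, 1)

T1 = [7/25 -24/25 0; 24/25 7/25 0; 0 0 1]
T2·T1 = [7/25 -24/25 -3; 24/25 7/25 -2; 0 0 1]
det M = 1; M⁻¹ = [7/25 24/25 69/25; -24/25 7/25 -58/25; 0 0 1]
M⁻¹ · (-99/25, -43/25)ᵀ = (0, 1)ᵀ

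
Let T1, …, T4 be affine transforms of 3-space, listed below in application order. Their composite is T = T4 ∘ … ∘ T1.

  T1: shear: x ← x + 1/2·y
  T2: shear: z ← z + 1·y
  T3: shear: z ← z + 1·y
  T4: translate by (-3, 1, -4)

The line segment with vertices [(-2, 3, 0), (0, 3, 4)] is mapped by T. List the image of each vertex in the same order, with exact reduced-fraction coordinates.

T1 shear: x ← x + 1/2·y: (-2, 3, 0) → (-1/2, 3, 0); (0, 3, 4) → (3/2, 3, 4)
T2 shear: z ← z + 1·y: (-1/2, 3, 0) → (-1/2, 3, 3); (3/2, 3, 4) → (3/2, 3, 7)
T3 shear: z ← z + 1·y: (-1/2, 3, 3) → (-1/2, 3, 6); (3/2, 3, 7) → (3/2, 3, 10)
T4 translate by (-3, 1, -4): (-1/2, 3, 6) → (-7/2, 4, 2); (3/2, 3, 10) → (-3/2, 4, 6)

image vertices: (-7/2, 4, 2), (-3/2, 4, 6)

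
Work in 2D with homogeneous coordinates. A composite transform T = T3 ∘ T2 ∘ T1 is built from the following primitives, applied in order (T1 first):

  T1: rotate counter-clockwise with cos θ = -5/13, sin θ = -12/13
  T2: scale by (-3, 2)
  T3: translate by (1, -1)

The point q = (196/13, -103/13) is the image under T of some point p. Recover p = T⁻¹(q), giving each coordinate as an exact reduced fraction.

p = (5, -3)

T1 = [-5/13 12/13 0; -12/13 -5/13 0; 0 0 1]
T2·T1 = [15/13 -36/13 0; -24/13 -10/13 0; 0 0 1]
T3·…·T1 = [15/13 -36/13 1; -24/13 -10/13 -1; 0 0 1]
det M = -6; M⁻¹ = [5/39 -6/13 -23/39; -4/13 -5/26 3/26; 0 0 1]
M⁻¹ · (196/13, -103/13)ᵀ = (5, -3)ᵀ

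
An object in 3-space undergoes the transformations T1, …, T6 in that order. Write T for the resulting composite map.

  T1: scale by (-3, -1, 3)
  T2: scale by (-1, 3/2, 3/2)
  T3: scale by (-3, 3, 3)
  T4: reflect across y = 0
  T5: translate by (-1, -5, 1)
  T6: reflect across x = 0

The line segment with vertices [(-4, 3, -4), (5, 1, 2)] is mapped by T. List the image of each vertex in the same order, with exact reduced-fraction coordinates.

T1 scale by (-3, -1, 3): (-4, 3, -4) → (12, -3, -12); (5, 1, 2) → (-15, -1, 6)
T2 scale by (-1, 3/2, 3/2): (12, -3, -12) → (-12, -9/2, -18); (-15, -1, 6) → (15, -3/2, 9)
T3 scale by (-3, 3, 3): (-12, -9/2, -18) → (36, -27/2, -54); (15, -3/2, 9) → (-45, -9/2, 27)
T4 reflect across y = 0: (36, -27/2, -54) → (36, 27/2, -54); (-45, -9/2, 27) → (-45, 9/2, 27)
T5 translate by (-1, -5, 1): (36, 27/2, -54) → (35, 17/2, -53); (-45, 9/2, 27) → (-46, -1/2, 28)
T6 reflect across x = 0: (35, 17/2, -53) → (-35, 17/2, -53); (-46, -1/2, 28) → (46, -1/2, 28)

image vertices: (-35, 17/2, -53), (46, -1/2, 28)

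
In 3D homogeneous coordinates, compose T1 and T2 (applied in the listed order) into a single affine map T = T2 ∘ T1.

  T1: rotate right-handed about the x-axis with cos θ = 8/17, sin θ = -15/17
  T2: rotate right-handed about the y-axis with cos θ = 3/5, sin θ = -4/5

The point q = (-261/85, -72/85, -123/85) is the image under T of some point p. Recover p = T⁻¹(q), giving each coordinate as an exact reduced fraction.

T1 = [1 0 0 0; 0 8/17 15/17 0; 0 -15/17 8/17 0; 0 0 0 1]
T2·T1 = [3/5 12/17 -32/85 0; 0 8/17 15/17 0; 4/5 -9/17 24/85 0; 0 0 0 1]
det M = 1; M⁻¹ = [3/5 0 4/5 0; 12/17 8/17 -9/17 0; -32/85 15/17 24/85 0; 0 0 0 1]
M⁻¹ · (-261/85, -72/85, -123/85)ᵀ = (-3, -9/5, 0)ᵀ

p = (-3, -9/5, 0)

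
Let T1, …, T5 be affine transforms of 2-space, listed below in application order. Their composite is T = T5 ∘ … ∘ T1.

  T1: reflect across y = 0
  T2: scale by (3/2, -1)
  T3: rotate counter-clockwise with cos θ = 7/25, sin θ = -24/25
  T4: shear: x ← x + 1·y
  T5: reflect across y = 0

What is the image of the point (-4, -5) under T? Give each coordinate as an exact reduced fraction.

T1 reflect across y = 0: (-4, -5) → (-4, 5)
T2 scale by (3/2, -1): (-4, 5) → (-6, -5)
T3 rotate counter-clockwise with cos θ = 7/25, sin θ = -24/25: (-6, -5) → (-162/25, 109/25)
T4 shear: x ← x + 1·y: (-162/25, 109/25) → (-53/25, 109/25)
T5 reflect across y = 0: (-53/25, 109/25) → (-53/25, -109/25)

T(p) = (-53/25, -109/25)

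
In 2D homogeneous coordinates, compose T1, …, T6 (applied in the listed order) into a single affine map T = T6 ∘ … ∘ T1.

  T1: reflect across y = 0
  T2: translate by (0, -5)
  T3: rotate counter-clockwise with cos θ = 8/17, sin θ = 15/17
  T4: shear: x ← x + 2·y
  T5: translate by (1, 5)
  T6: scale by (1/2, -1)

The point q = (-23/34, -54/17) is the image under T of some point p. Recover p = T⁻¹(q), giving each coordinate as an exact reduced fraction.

p = (-1, -3)

T1 = [1 0 0; 0 -1 0; 0 0 1]
T2·T1 = [1 0 0; 0 -1 -5; 0 0 1]
T3·…·T1 = [8/17 15/17 75/17; 15/17 -8/17 -40/17; 0 0 1]
T4·…·T1 = [38/17 -1/17 -5/17; 15/17 -8/17 -40/17; 0 0 1]
T5·…·T1 = [38/17 -1/17 12/17; 15/17 -8/17 45/17; 0 0 1]
T6·…·T1 = [19/17 -1/34 6/17; -15/17 8/17 -45/17; 0 0 1]
det M = 1/2; M⁻¹ = [16/17 1/17 -3/17; 30/17 38/17 90/17; 0 0 1]
M⁻¹ · (-23/34, -54/17)ᵀ = (-1, -3)ᵀ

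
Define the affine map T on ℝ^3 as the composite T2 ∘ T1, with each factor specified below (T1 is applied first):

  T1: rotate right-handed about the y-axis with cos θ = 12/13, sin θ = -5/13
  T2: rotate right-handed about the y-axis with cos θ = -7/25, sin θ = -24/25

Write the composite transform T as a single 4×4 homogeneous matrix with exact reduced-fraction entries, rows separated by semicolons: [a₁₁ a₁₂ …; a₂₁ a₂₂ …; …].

T1 = [12/13 0 -5/13 0; 0 1 0 0; 5/13 0 12/13 0; 0 0 0 1]
T2·T1 = [-204/325 0 -253/325 0; 0 1 0 0; 253/325 0 -204/325 0; 0 0 0 1]

T = [-204/325 0 -253/325 0; 0 1 0 0; 253/325 0 -204/325 0; 0 0 0 1]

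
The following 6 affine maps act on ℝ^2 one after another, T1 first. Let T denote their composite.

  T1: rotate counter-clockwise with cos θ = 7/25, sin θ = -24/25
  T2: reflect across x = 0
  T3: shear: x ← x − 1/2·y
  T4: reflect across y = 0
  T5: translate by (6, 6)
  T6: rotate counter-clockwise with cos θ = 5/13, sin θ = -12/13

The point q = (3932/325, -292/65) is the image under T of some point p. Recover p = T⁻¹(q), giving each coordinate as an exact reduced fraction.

p = (3, -2)

T1 = [7/25 24/25 0; -24/25 7/25 0; 0 0 1]
T2·T1 = [-7/25 -24/25 0; -24/25 7/25 0; 0 0 1]
T3·…·T1 = [1/5 -11/10 0; -24/25 7/25 0; 0 0 1]
T4·…·T1 = [1/5 -11/10 0; 24/25 -7/25 0; 0 0 1]
T5·…·T1 = [1/5 -11/10 6; 24/25 -7/25 6; 0 0 1]
T6·…·T1 = [313/325 -443/650 102/13; 12/65 59/65 -42/13; 0 0 1]
det M = 1; M⁻¹ = [59/65 443/650 -123/25; -12/65 313/325 114/25; 0 0 1]
M⁻¹ · (3932/325, -292/65)ᵀ = (3, -2)ᵀ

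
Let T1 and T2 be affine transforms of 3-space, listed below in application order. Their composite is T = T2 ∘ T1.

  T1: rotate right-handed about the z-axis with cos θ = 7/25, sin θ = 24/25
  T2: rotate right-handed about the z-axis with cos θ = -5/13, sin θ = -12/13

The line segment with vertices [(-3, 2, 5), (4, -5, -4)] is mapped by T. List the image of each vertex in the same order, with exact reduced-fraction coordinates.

image vertices: (-27/25, 86/25, 5), (-8/325, -2081/325, -4)

T1 rotate right-handed about the z-axis with cos θ = 7/25, sin θ = 24/25: (-3, 2, 5) → (-69/25, -58/25, 5); (4, -5, -4) → (148/25, 61/25, -4)
T2 rotate right-handed about the z-axis with cos θ = -5/13, sin θ = -12/13: (-69/25, -58/25, 5) → (-27/25, 86/25, 5); (148/25, 61/25, -4) → (-8/325, -2081/325, -4)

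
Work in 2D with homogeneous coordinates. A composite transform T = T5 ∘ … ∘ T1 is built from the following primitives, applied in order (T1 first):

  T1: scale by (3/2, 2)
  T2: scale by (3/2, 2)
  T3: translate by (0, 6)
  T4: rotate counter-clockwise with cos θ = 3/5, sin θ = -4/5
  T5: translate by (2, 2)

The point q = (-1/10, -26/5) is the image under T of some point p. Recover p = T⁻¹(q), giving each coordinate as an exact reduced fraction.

p = (2, -3)

T1 = [3/2 0 0; 0 2 0; 0 0 1]
T2·T1 = [9/4 0 0; 0 4 0; 0 0 1]
T3·…·T1 = [9/4 0 0; 0 4 6; 0 0 1]
T4·…·T1 = [27/20 16/5 24/5; -9/5 12/5 18/5; 0 0 1]
T5·…·T1 = [27/20 16/5 34/5; -9/5 12/5 28/5; 0 0 1]
det M = 9; M⁻¹ = [4/15 -16/45 8/45; 1/5 3/20 -11/5; 0 0 1]
M⁻¹ · (-1/10, -26/5)ᵀ = (2, -3)ᵀ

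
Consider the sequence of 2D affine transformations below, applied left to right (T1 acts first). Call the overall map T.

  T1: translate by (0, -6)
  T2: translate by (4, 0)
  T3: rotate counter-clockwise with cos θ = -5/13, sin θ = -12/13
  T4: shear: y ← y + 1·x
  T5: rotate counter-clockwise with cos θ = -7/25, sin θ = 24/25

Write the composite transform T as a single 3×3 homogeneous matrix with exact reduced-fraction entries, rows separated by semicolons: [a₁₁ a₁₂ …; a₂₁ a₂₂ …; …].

T1 = [1 0 0; 0 1 -6; 0 0 1]
T2·T1 = [1 0 4; 0 1 -6; 0 0 1]
T3·…·T1 = [-5/13 12/13 -92/13; -12/13 -5/13 -18/13; 0 0 1]
T4·…·T1 = [-5/13 12/13 -92/13; -17/13 7/13 -110/13; 0 0 1]
T5·…·T1 = [443/325 -252/325 3284/325; -1/325 239/325 -1438/325; 0 0 1]

T = [443/325 -252/325 3284/325; -1/325 239/325 -1438/325; 0 0 1]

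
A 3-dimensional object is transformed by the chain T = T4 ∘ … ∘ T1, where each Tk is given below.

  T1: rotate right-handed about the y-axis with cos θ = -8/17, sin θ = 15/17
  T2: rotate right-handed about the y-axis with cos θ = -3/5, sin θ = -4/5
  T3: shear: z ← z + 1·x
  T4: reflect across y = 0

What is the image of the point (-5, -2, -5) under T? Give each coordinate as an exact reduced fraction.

T1 rotate right-handed about the y-axis with cos θ = -8/17, sin θ = 15/17: (-5, -2, -5) → (-35/17, -2, 115/17)
T2 rotate right-handed about the y-axis with cos θ = -3/5, sin θ = -4/5: (-35/17, -2, 115/17) → (-71/17, -2, -97/17)
T3 shear: z ← z + 1·x: (-71/17, -2, -97/17) → (-71/17, -2, -168/17)
T4 reflect across y = 0: (-71/17, -2, -168/17) → (-71/17, 2, -168/17)

T(p) = (-71/17, 2, -168/17)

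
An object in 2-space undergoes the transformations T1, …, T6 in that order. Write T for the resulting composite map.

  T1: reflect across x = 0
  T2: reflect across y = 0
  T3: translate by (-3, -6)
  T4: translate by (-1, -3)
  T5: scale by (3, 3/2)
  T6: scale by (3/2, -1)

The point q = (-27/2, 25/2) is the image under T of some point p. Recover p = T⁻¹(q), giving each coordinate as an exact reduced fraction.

T1 = [-1 0 0; 0 1 0; 0 0 1]
T2·T1 = [-1 0 0; 0 -1 0; 0 0 1]
T3·…·T1 = [-1 0 -3; 0 -1 -6; 0 0 1]
T4·…·T1 = [-1 0 -4; 0 -1 -9; 0 0 1]
T5·…·T1 = [-3 0 -12; 0 -3/2 -27/2; 0 0 1]
T6·…·T1 = [-9/2 0 -18; 0 3/2 27/2; 0 0 1]
det M = -27/4; M⁻¹ = [-2/9 0 -4; 0 2/3 -9; 0 0 1]
M⁻¹ · (-27/2, 25/2)ᵀ = (-1, -2/3)ᵀ

p = (-1, -2/3)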